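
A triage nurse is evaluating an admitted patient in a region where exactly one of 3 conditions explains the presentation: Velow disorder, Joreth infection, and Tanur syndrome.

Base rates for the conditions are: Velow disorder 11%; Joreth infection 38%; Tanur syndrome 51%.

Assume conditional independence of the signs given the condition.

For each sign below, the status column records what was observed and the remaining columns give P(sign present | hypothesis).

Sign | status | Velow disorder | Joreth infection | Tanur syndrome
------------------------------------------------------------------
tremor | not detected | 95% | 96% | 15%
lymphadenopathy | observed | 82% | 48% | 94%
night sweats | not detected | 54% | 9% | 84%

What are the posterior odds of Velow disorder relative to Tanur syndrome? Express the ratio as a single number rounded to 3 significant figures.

0.0318

Posterior odds equal prior odds times the likelihood ratio; only the two competing hypotheses matter (using 1 − P(present | H) for each absent sign).
  Velow disorder: 0.11 × (1 − 0.95) × 0.82 × (1 − 0.54) = 0.0020746
  Tanur syndrome: 0.51 × (1 − 0.15) × 0.94 × (1 − 0.84) = 0.065198
Posterior odds = 0.0020746 / 0.065198 ≈ 0.0318.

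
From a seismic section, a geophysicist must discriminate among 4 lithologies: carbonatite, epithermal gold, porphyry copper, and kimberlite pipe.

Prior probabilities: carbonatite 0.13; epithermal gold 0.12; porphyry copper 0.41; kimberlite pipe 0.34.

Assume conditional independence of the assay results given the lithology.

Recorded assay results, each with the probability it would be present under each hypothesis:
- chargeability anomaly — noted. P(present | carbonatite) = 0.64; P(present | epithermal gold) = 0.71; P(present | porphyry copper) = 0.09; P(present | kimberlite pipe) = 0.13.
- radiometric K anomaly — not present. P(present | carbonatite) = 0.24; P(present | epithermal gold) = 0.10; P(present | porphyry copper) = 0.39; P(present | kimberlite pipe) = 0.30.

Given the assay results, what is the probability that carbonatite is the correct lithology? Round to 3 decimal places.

0.327

Multiply each prior by the joint likelihood of the assay result pattern (using 1 − P(present | H) for each absent assay result):
  carbonatite: 0.13 × 0.64 × (1 − 0.24) = 0.063232
  epithermal gold: 0.12 × 0.71 × (1 − 0.10) = 0.07668
  porphyry copper: 0.41 × 0.09 × (1 − 0.39) = 0.022509
  kimberlite pipe: 0.34 × 0.13 × (1 − 0.30) = 0.03094
Normalizing constant Z = 0.063232 + 0.07668 + 0.022509 + 0.03094 = 0.19336.
P(carbonatite | evidence) = 0.063232 / 0.19336 ≈ 0.327.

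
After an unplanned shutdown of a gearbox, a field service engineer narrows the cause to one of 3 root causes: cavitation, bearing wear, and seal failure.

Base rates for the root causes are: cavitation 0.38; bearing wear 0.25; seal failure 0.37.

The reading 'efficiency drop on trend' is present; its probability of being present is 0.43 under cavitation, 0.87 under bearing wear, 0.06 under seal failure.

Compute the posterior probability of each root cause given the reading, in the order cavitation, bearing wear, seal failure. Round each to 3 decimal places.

0.405, 0.540, 0.055

Multiply each prior by the likelihood of the reading:
  cavitation: 0.38 × 0.43 = 0.1634
  bearing wear: 0.25 × 0.87 = 0.2175
  seal failure: 0.37 × 0.06 = 0.0222
Marginal likelihood of the evidence = 0.4031.
P(cavitation | evidence) = 0.1634 / 0.4031 ≈ 0.405
P(bearing wear | evidence) = 0.2175 / 0.4031 ≈ 0.540
P(seal failure | evidence) = 0.0222 / 0.4031 ≈ 0.055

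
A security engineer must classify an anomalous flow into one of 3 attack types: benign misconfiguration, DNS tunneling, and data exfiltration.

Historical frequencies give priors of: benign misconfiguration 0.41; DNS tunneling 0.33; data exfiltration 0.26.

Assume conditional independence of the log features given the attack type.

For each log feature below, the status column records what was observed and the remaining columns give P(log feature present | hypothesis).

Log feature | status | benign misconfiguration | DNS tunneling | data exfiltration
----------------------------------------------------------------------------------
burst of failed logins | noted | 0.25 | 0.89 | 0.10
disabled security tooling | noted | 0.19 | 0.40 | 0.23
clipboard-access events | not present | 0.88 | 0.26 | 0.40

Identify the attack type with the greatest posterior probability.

DNS tunneling

Multiply each prior by the joint likelihood of the log feature pattern (using 1 − P(present | H) for each absent log feature):
  benign misconfiguration: 0.41 × 0.25 × 0.19 × (1 − 0.88) = 0.002337
  DNS tunneling: 0.33 × 0.89 × 0.40 × (1 − 0.26) = 0.086935
  data exfiltration: 0.26 × 0.10 × 0.23 × (1 − 0.40) = 0.003588
The unnormalized weights sum to 0.09286.
P(benign misconfiguration | evidence) ≈ 0.002337 / 0.09286 ≈ 0.025
P(DNS tunneling | evidence) ≈ 0.086935 / 0.09286 ≈ 0.936
P(data exfiltration | evidence) ≈ 0.003588 / 0.09286 ≈ 0.039
The largest is 0.936, so DNS tunneling is most probable.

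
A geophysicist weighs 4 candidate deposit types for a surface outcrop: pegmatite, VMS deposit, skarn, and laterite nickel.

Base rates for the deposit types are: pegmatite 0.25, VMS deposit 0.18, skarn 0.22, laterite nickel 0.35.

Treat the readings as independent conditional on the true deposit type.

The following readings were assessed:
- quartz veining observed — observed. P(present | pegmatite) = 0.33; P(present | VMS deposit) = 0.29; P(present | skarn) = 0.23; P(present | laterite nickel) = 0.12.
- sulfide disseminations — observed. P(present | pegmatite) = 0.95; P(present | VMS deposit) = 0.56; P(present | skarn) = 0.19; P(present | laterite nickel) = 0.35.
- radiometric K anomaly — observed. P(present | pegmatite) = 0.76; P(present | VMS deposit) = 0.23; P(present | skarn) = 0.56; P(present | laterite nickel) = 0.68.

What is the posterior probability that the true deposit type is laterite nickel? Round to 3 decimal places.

0.122

For each hypothesis, the unnormalized posterior weight is prior × product of the reading likelihoods:
  pegmatite: 0.25 × 0.33 × 0.95 × 0.76 = 0.059565
  VMS deposit: 0.18 × 0.29 × 0.56 × 0.23 = 0.0067234
  skarn: 0.22 × 0.23 × 0.19 × 0.56 = 0.0053838
  laterite nickel: 0.35 × 0.12 × 0.35 × 0.68 = 0.009996
Normalizing constant Z = 0.059565 + 0.0067234 + 0.0053838 + 0.009996 = 0.081668.
P(laterite nickel | evidence) = 0.009996 / 0.081668 ≈ 0.122.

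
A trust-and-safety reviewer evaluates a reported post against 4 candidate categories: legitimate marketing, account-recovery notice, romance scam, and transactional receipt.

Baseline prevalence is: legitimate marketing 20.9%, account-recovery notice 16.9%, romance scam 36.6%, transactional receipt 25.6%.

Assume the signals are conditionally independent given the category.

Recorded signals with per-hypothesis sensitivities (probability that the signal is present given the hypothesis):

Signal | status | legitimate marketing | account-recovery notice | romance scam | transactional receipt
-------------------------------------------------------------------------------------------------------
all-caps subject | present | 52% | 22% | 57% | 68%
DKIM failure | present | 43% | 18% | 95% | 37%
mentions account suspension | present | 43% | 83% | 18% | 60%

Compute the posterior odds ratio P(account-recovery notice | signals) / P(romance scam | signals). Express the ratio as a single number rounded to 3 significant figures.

Unnormalized posterior weight (prior times the signal likelihoods) for each of the two hypotheses:
  account-recovery notice: 0.169 × 0.22 × 0.18 × 0.83 = 0.0055547
  romance scam: 0.366 × 0.57 × 0.95 × 0.18 = 0.035674
Odds(account-recovery notice : romance scam) = 0.0055547 / 0.035674 ≈ 0.156.

0.156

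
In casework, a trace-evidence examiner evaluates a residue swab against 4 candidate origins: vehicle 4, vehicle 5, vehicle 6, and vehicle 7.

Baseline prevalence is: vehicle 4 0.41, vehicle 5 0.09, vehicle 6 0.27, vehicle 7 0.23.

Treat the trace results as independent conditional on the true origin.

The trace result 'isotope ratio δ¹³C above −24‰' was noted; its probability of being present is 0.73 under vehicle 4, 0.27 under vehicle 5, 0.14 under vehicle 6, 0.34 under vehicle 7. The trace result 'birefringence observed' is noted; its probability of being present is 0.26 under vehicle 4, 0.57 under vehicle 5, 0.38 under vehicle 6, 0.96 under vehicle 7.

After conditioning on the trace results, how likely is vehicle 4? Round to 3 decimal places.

By Bayes' rule with conditional independence, the unnormalized weight for each hypothesis is prior × ∏ likelihoods:
  vehicle 4: 0.41 × 0.73 × 0.26 = 0.077818
  vehicle 5: 0.09 × 0.27 × 0.57 = 0.013851
  vehicle 6: 0.27 × 0.14 × 0.38 = 0.014364
  vehicle 7: 0.23 × 0.34 × 0.96 = 0.075072
Marginal likelihood of the evidence = 0.1811.
P(vehicle 4 | evidence) = 0.077818 / 0.1811 ≈ 0.430.

0.430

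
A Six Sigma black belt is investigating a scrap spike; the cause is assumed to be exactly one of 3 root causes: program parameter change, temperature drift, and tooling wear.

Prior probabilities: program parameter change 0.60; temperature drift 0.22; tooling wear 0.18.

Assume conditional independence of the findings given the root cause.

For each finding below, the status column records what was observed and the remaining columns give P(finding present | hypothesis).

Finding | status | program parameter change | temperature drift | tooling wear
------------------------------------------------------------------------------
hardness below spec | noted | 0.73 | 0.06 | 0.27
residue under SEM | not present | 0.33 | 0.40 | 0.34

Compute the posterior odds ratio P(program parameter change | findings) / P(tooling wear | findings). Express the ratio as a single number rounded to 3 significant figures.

9.15

Unnormalized posterior weight (prior times the finding likelihoods) for each of the two hypotheses (using 1 − P(present | H) for each absent finding):
  program parameter change: 0.60 × 0.73 × (1 − 0.33) = 0.29346
  tooling wear: 0.18 × 0.27 × (1 − 0.34) = 0.032076
Posterior odds = 0.29346 / 0.032076 ≈ 9.15.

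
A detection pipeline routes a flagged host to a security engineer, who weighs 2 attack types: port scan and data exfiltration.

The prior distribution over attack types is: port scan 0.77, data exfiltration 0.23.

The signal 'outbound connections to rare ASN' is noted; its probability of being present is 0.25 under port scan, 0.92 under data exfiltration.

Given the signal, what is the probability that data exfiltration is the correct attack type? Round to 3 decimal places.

By Bayes' rule, the unnormalized weight for each hypothesis is prior × likelihood:
  port scan: 0.77 × 0.25 = 0.1925
  data exfiltration: 0.23 × 0.92 = 0.2116
Normalizing constant Z = 0.1925 + 0.2116 = 0.4041.
P(data exfiltration | evidence) = 0.2116 / 0.4041 ≈ 0.524.

0.524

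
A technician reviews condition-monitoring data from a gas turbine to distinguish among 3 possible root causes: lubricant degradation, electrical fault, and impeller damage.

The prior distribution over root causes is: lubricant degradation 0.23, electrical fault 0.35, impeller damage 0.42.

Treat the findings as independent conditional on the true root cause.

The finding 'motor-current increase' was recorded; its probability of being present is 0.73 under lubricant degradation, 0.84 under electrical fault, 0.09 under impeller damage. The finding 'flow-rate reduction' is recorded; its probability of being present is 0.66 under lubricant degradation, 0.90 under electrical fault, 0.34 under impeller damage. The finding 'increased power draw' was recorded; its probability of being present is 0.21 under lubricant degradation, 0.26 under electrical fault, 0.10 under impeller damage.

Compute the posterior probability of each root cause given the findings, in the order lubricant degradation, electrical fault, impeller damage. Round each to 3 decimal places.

By Bayes' rule with conditional independence, the unnormalized weight for each hypothesis is prior × ∏ likelihoods:
  lubricant degradation: 0.23 × 0.73 × 0.66 × 0.21 = 0.023271
  electrical fault: 0.35 × 0.84 × 0.90 × 0.26 = 0.068796
  impeller damage: 0.42 × 0.09 × 0.34 × 0.10 = 0.0012852
Normalizing constant Z = 0.023271 + 0.068796 + 0.0012852 = 0.093352.
P(lubricant degradation | evidence) = 0.023271 / 0.093352 ≈ 0.249
P(electrical fault | evidence) = 0.068796 / 0.093352 ≈ 0.737
P(impeller damage | evidence) = 0.0012852 / 0.093352 ≈ 0.014

0.249, 0.737, 0.014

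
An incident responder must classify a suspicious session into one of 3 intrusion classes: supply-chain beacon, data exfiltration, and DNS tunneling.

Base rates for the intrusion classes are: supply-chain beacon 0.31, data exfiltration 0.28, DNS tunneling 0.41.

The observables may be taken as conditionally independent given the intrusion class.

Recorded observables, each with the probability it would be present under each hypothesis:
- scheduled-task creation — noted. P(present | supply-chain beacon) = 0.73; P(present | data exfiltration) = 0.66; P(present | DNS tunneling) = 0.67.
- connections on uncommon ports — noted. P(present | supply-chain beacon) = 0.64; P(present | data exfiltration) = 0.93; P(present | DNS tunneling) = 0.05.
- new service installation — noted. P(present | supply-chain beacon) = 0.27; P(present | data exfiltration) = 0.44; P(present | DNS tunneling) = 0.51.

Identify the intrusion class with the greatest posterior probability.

Multiply each prior by the joint likelihood of the observable pattern:
  supply-chain beacon: 0.31 × 0.73 × 0.64 × 0.27 = 0.039105
  data exfiltration: 0.28 × 0.66 × 0.93 × 0.44 = 0.07562
  DNS tunneling: 0.41 × 0.67 × 0.05 × 0.51 = 0.0070049
Normalizing constant Z = 0.039105 + 0.07562 + 0.0070049 = 0.12173.
P(supply-chain beacon | evidence) ≈ 0.039105 / 0.12173 ≈ 0.321
P(data exfiltration | evidence) ≈ 0.07562 / 0.12173 ≈ 0.621
P(DNS tunneling | evidence) ≈ 0.0070049 / 0.12173 ≈ 0.058
The largest is 0.621, so data exfiltration is most probable.

data exfiltration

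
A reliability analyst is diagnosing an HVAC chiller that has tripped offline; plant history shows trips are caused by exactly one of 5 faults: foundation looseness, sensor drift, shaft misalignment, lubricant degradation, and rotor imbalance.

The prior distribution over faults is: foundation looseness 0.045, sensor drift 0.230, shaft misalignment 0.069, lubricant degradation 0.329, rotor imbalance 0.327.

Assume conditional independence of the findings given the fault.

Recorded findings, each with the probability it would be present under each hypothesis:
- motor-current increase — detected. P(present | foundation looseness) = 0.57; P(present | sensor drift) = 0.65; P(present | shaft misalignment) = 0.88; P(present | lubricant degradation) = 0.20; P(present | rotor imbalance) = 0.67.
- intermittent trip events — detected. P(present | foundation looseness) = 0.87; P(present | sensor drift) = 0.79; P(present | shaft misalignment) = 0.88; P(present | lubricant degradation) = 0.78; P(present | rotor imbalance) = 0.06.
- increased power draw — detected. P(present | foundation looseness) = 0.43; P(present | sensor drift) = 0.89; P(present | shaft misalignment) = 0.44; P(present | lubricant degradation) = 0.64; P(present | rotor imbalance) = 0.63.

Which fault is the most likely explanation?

sensor drift

By Bayes' rule with conditional independence, the unnormalized weight for each hypothesis is prior × ∏ likelihoods:
  foundation looseness: 0.045 × 0.57 × 0.87 × 0.43 = 0.0095957
  sensor drift: 0.230 × 0.65 × 0.79 × 0.89 = 0.10511
  shaft misalignment: 0.069 × 0.88 × 0.88 × 0.44 = 0.023511
  lubricant degradation: 0.329 × 0.20 × 0.78 × 0.64 = 0.032847
  rotor imbalance: 0.327 × 0.67 × 0.06 × 0.63 = 0.0082816
The unnormalized weights sum to 0.17935.
P(foundation looseness | evidence) ≈ 0.0095957 / 0.17935 ≈ 0.054
P(sensor drift | evidence) ≈ 0.10511 / 0.17935 ≈ 0.586
P(shaft misalignment | evidence) ≈ 0.023511 / 0.17935 ≈ 0.131
P(lubricant degradation | evidence) ≈ 0.032847 / 0.17935 ≈ 0.183
P(rotor imbalance | evidence) ≈ 0.0082816 / 0.17935 ≈ 0.046
The largest is 0.586, so sensor drift is most probable.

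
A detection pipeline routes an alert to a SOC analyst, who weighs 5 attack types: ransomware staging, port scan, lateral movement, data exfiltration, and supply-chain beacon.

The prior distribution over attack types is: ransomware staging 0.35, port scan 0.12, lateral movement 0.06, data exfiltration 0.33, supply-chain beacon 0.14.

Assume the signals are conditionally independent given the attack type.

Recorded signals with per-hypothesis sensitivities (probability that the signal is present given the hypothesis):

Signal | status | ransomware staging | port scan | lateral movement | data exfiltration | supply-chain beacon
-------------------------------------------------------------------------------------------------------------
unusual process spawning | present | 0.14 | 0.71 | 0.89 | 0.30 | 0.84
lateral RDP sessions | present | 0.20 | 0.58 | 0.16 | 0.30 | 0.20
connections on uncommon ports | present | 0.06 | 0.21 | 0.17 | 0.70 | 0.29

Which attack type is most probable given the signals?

data exfiltration

Multiply each prior by the joint likelihood of the signal pattern:
  ransomware staging: 0.35 × 0.14 × 0.20 × 0.06 = 0.000588
  port scan: 0.12 × 0.71 × 0.58 × 0.21 = 0.010377
  lateral movement: 0.06 × 0.89 × 0.16 × 0.17 = 0.0014525
  data exfiltration: 0.33 × 0.30 × 0.30 × 0.70 = 0.02079
  supply-chain beacon: 0.14 × 0.84 × 0.20 × 0.29 = 0.0068208
Normalizing constant Z = 0.000588 + 0.010377 + 0.0014525 + 0.02079 + 0.0068208 = 0.040029.
P(ransomware staging | evidence) ≈ 0.000588 / 0.040029 ≈ 0.015
P(port scan | evidence) ≈ 0.010377 / 0.040029 ≈ 0.259
P(lateral movement | evidence) ≈ 0.0014525 / 0.040029 ≈ 0.036
P(data exfiltration | evidence) ≈ 0.02079 / 0.040029 ≈ 0.519
P(supply-chain beacon | evidence) ≈ 0.0068208 / 0.040029 ≈ 0.170
The largest is 0.519, so data exfiltration is most probable.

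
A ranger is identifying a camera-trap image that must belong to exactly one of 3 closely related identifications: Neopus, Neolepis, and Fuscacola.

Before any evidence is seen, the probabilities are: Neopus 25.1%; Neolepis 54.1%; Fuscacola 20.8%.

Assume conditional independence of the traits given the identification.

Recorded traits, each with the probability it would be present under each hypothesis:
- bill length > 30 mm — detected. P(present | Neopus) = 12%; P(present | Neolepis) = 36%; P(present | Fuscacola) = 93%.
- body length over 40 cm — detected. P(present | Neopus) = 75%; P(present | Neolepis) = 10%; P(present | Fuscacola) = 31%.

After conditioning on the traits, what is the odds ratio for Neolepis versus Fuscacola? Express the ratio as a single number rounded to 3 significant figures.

Posterior odds equal prior odds times the likelihood ratio; only the two competing hypotheses matter.
  Neolepis: 0.541 × 0.36 × 0.10 = 0.019476
  Fuscacola: 0.208 × 0.93 × 0.31 = 0.059966
Odds(Neolepis : Fuscacola) = 0.019476 / 0.059966 ≈ 0.325.

0.325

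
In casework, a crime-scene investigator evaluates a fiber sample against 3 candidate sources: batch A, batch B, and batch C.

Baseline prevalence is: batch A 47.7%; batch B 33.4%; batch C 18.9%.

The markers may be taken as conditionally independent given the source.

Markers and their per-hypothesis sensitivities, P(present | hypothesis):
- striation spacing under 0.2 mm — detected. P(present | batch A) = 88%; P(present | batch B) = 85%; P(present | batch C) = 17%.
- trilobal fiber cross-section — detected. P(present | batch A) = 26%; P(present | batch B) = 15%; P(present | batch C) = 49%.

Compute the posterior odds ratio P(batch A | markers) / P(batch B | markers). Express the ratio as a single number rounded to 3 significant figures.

2.56

The normalizing constant cancels in an odds ratio, so compute prior × likelihood for the two hypotheses only:
  batch A: 0.477 × 0.88 × 0.26 = 0.10914
  batch B: 0.334 × 0.85 × 0.15 = 0.042585
Odds(batch A : batch B) = 0.10914 / 0.042585 ≈ 2.56.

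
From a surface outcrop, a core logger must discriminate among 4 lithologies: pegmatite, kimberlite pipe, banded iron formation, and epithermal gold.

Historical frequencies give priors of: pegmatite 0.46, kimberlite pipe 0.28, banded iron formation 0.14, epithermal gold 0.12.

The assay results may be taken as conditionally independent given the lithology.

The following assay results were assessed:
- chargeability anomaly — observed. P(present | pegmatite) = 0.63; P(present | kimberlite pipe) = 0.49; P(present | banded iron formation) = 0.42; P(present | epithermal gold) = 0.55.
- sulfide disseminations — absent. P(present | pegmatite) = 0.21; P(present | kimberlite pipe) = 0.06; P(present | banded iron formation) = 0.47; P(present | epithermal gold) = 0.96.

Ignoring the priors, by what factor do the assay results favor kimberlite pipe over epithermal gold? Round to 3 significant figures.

Take the product of per-assay result likelihoods under each hypothesis (using 1 − P(present | H) for each absent assay result), then divide.
  kimberlite pipe: 0.49 × (1 − 0.06) = 0.4606
  epithermal gold: 0.55 × (1 − 0.96) = 0.022
Bayes factor = 0.4606 / 0.022 ≈ 20.9

20.9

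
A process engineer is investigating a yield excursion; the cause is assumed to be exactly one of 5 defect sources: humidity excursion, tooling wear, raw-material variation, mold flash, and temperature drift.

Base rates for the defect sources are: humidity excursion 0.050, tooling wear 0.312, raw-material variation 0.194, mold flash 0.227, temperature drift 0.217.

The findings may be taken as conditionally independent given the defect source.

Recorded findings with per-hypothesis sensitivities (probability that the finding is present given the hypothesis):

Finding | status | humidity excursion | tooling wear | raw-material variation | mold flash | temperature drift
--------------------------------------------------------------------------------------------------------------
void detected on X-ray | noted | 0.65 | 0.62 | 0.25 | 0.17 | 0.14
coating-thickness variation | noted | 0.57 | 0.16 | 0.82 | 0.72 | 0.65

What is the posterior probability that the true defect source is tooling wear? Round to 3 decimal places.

By Bayes' rule with conditional independence, the unnormalized weight for each hypothesis is prior × ∏ likelihoods:
  humidity excursion: 0.050 × 0.65 × 0.57 = 0.018525
  tooling wear: 0.312 × 0.62 × 0.16 = 0.03095
  raw-material variation: 0.194 × 0.25 × 0.82 = 0.03977
  mold flash: 0.227 × 0.17 × 0.72 = 0.027785
  temperature drift: 0.217 × 0.14 × 0.65 = 0.019747
Normalizing constant Z = 0.018525 + 0.03095 + 0.03977 + 0.027785 + 0.019747 = 0.13678.
P(tooling wear | evidence) = 0.03095 / 0.13678 ≈ 0.226.

0.226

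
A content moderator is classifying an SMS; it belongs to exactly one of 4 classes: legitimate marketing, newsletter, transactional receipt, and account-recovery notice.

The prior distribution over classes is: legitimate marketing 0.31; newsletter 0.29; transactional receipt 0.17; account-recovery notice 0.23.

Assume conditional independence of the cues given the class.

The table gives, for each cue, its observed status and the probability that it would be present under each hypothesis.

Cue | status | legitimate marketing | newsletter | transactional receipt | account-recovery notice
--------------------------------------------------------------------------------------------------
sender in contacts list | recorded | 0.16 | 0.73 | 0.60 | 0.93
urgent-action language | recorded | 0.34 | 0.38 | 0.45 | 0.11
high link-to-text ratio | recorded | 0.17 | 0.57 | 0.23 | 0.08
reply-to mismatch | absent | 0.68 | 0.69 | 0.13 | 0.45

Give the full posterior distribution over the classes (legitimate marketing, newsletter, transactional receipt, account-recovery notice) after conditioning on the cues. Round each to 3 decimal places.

0.036, 0.561, 0.362, 0.041

For each hypothesis, the unnormalized posterior weight is prior × product of the cue likelihoods (using 1 − P(present | H) for each absent cue):
  legitimate marketing: 0.31 × 0.16 × 0.34 × 0.17 × (1 − 0.68) = 0.0009174
  newsletter: 0.29 × 0.73 × 0.38 × 0.57 × (1 − 0.69) = 0.014215
  transactional receipt: 0.17 × 0.60 × 0.45 × 0.23 × (1 − 0.13) = 0.0091846
  account-recovery notice: 0.23 × 0.93 × 0.11 × 0.08 × (1 − 0.45) = 0.0010353
Marginal likelihood of the evidence = 0.025352.
P(legitimate marketing | evidence) = 0.0009174 / 0.025352 ≈ 0.036
P(newsletter | evidence) = 0.014215 / 0.025352 ≈ 0.561
P(transactional receipt | evidence) = 0.0091846 / 0.025352 ≈ 0.362
P(account-recovery notice | evidence) = 0.0010353 / 0.025352 ≈ 0.041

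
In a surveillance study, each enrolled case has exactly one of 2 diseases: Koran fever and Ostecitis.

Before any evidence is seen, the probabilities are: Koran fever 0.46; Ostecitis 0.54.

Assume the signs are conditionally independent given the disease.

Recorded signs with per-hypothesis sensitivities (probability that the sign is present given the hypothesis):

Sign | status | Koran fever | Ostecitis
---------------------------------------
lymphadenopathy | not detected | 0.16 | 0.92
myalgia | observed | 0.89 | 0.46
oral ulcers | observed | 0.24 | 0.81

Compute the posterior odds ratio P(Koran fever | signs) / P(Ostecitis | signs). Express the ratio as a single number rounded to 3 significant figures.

5.13

The normalizing constant cancels in an odds ratio, so compute prior × likelihood for the two hypotheses only (using 1 − P(present | H) for each absent sign):
  Koran fever: 0.46 × (1 − 0.16) × 0.89 × 0.24 = 0.082535
  Ostecitis: 0.54 × (1 − 0.92) × 0.46 × 0.81 = 0.016096
Posterior odds = 0.082535 / 0.016096 ≈ 5.13.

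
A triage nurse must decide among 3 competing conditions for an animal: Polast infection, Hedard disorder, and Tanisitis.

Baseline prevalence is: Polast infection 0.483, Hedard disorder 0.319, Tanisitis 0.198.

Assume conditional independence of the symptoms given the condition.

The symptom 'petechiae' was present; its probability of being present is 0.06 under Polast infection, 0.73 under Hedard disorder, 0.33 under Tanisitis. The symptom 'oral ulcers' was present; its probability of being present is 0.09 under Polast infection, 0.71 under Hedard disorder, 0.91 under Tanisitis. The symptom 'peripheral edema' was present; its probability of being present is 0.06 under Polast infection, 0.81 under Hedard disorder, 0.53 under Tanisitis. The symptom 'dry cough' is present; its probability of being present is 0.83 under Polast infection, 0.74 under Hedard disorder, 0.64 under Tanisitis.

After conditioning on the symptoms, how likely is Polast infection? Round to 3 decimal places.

Multiply each prior by the joint likelihood of the symptom pattern:
  Polast infection: 0.483 × 0.06 × 0.09 × 0.06 × 0.83 = 0.00012989
  Hedard disorder: 0.319 × 0.73 × 0.71 × 0.81 × 0.74 = 0.099103
  Tanisitis: 0.198 × 0.33 × 0.91 × 0.53 × 0.64 = 0.020169
Normalizing constant Z = 0.00012989 + 0.099103 + 0.020169 = 0.1194.
P(Polast infection | evidence) = 0.00012989 / 0.1194 ≈ 0.001.

0.001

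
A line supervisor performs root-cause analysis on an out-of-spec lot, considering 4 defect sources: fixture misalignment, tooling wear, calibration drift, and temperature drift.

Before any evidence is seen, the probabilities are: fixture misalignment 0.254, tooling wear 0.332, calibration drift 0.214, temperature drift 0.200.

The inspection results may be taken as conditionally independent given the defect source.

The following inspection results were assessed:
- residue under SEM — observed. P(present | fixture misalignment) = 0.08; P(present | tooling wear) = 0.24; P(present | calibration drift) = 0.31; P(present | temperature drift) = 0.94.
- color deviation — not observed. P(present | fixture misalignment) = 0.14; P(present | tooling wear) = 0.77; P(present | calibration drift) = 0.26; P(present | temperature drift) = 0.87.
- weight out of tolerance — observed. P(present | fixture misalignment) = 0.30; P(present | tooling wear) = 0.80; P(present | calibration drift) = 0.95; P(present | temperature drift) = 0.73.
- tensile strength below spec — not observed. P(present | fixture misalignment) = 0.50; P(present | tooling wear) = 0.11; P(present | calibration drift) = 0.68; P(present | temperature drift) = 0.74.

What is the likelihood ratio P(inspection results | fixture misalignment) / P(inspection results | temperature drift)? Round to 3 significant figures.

Joint likelihood of the inspection result pattern under each hypothesis (using 1 − P(present | H) for each absent inspection result):
  fixture misalignment: 0.08 × (1 − 0.14) × 0.30 × (1 − 0.50) = 0.01032
  temperature drift: 0.94 × (1 − 0.87) × 0.73 × (1 − 0.74) = 0.023194
Bayes factor = 0.01032 / 0.023194 ≈ 0.445

0.445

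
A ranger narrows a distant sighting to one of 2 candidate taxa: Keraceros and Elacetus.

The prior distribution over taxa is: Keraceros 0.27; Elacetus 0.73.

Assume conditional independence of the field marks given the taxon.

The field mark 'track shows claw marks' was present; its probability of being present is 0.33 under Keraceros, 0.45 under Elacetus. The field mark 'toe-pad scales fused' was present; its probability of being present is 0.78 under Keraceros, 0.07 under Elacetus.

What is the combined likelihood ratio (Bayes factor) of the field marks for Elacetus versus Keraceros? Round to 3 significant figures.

0.122

Joint likelihood of the field mark pattern under each hypothesis:
  Elacetus: 0.45 × 0.07 = 0.0315
  Keraceros: 0.33 × 0.78 = 0.2574
Bayes factor = 0.0315 / 0.2574 ≈ 0.122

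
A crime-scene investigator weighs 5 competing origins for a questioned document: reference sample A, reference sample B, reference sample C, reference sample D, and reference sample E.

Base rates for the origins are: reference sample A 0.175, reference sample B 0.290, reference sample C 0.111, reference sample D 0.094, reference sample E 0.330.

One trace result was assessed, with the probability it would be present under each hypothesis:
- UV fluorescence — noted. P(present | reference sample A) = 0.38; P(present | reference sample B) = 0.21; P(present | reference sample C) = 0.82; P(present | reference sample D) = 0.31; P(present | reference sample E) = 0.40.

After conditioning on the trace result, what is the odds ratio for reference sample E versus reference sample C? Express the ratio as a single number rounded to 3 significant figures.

1.45

Unnormalized posterior weight (prior times the trace result likelihood) for each of the two hypotheses:
  reference sample E: 0.330 × 0.40 = 0.132
  reference sample C: 0.111 × 0.82 = 0.09102
Odds(reference sample E : reference sample C) = 0.132 / 0.09102 ≈ 1.45.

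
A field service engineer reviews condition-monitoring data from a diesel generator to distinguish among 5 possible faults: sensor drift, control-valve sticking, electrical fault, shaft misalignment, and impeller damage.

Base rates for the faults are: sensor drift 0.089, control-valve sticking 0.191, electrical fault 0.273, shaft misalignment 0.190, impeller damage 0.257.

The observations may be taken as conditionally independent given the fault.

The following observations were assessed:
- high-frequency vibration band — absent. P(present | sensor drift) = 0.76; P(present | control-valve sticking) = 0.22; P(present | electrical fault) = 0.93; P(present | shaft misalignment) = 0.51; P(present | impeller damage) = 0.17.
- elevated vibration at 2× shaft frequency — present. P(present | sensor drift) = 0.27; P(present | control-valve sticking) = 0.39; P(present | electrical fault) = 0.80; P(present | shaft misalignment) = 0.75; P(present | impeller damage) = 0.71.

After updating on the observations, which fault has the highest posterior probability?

By Bayes' rule with conditional independence, the unnormalized weight for each hypothesis is prior × ∏ likelihoods (using 1 − P(present | H) for each absent observation):
  sensor drift: 0.089 × (1 − 0.76) × 0.27 = 0.0057672
  control-valve sticking: 0.191 × (1 − 0.22) × 0.39 = 0.058102
  electrical fault: 0.273 × (1 − 0.93) × 0.80 = 0.015288
  shaft misalignment: 0.190 × (1 − 0.51) × 0.75 = 0.069825
  impeller damage: 0.257 × (1 − 0.17) × 0.71 = 0.15145
Normalizing constant Z = 0.0057672 + 0.058102 + 0.015288 + 0.069825 + 0.15145 = 0.30043.
P(sensor drift | evidence) ≈ 0.0057672 / 0.30043 ≈ 0.019
P(control-valve sticking | evidence) ≈ 0.058102 / 0.30043 ≈ 0.193
P(electrical fault | evidence) ≈ 0.015288 / 0.30043 ≈ 0.051
P(shaft misalignment | evidence) ≈ 0.069825 / 0.30043 ≈ 0.232
P(impeller damage | evidence) ≈ 0.15145 / 0.30043 ≈ 0.504
The largest is 0.504, so impeller damage is most probable.

impeller damage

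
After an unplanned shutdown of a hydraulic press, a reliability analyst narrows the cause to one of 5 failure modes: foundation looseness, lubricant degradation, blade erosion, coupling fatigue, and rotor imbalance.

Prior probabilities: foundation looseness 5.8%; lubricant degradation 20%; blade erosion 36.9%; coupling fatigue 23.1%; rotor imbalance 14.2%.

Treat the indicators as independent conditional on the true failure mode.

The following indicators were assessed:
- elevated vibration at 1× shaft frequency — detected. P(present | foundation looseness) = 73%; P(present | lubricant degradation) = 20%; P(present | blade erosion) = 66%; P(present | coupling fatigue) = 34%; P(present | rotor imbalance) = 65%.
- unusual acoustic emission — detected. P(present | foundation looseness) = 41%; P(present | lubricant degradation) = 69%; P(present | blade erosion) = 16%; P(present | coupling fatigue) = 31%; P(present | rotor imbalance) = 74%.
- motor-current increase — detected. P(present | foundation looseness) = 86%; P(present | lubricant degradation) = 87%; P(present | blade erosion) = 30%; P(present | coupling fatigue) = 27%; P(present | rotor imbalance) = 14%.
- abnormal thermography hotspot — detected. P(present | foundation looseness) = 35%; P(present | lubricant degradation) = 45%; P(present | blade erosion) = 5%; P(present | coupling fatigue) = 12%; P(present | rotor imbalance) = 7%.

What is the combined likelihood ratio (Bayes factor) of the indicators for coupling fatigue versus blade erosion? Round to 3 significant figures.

Joint likelihood of the indicator pattern under each hypothesis:
  coupling fatigue: 0.34 × 0.31 × 0.27 × 0.12 = 0.003415
  blade erosion: 0.66 × 0.16 × 0.30 × 0.05 = 0.001584
Bayes factor = 0.003415 / 0.001584 ≈ 2.16

2.16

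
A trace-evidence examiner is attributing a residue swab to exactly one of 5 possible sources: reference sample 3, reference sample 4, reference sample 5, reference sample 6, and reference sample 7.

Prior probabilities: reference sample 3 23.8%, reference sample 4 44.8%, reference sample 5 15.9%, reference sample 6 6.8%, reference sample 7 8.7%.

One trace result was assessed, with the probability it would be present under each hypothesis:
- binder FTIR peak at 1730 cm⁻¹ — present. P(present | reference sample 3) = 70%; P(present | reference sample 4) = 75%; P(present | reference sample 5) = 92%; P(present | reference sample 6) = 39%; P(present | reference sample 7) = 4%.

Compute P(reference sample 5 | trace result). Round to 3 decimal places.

By Bayes' rule, the unnormalized weight for each hypothesis is prior × likelihood:
  reference sample 3: 0.238 × 0.70 = 0.1666
  reference sample 4: 0.448 × 0.75 = 0.336
  reference sample 5: 0.159 × 0.92 = 0.14628
  reference sample 6: 0.068 × 0.39 = 0.02652
  reference sample 7: 0.087 × 0.04 = 0.00348
Normalizing constant Z = 0.1666 + 0.336 + 0.14628 + 0.02652 + 0.00348 = 0.67888.
P(reference sample 5 | evidence) = 0.14628 / 0.67888 ≈ 0.215.

0.215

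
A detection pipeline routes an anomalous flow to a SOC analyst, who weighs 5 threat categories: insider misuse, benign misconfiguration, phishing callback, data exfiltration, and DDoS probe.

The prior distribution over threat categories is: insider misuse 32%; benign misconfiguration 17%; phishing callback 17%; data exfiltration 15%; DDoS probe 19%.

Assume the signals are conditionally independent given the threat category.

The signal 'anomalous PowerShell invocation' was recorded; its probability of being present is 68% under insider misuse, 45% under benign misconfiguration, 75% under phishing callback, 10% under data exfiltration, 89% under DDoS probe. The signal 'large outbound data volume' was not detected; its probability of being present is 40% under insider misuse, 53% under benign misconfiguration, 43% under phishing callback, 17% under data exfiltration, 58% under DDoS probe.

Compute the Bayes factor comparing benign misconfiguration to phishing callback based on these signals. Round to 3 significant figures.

0.495

Joint likelihood of the signal pattern under each hypothesis (using 1 − P(present | H) for each absent signal):
  benign misconfiguration: 0.45 × (1 − 0.53) = 0.2115
  phishing callback: 0.75 × (1 − 0.43) = 0.4275
Bayes factor = 0.2115 / 0.4275 ≈ 0.495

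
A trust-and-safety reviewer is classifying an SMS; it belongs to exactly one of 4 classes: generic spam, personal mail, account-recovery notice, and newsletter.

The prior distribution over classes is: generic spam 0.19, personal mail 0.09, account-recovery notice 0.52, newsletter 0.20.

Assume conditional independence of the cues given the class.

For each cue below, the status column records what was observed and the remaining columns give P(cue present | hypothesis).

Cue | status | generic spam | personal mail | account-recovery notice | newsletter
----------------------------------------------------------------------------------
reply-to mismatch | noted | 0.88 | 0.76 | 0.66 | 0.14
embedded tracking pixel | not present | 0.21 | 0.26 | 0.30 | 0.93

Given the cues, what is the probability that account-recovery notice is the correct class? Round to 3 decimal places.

0.565

By Bayes' rule with conditional independence, the unnormalized weight for each hypothesis is prior × ∏ likelihoods (using 1 − P(present | H) for each absent cue):
  generic spam: 0.19 × 0.88 × (1 − 0.21) = 0.13209
  personal mail: 0.09 × 0.76 × (1 − 0.26) = 0.050616
  account-recovery notice: 0.52 × 0.66 × (1 − 0.30) = 0.24024
  newsletter: 0.20 × 0.14 × (1 − 0.93) = 0.00196
The unnormalized weights sum to 0.4249.
P(account-recovery notice | evidence) = 0.24024 / 0.4249 ≈ 0.565.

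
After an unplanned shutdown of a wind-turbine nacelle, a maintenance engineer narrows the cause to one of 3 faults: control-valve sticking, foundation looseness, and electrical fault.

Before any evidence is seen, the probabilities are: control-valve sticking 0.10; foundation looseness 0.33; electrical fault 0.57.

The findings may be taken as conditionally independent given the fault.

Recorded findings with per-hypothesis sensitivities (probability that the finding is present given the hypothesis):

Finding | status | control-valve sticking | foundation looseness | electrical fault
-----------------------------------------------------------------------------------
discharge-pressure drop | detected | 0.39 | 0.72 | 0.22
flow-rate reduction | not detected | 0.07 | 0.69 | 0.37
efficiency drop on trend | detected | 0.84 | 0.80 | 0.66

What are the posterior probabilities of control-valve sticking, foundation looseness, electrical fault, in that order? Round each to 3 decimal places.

Multiply each prior by the joint likelihood of the evidence pattern (using 1 − P(present | H) for each absent finding):
  control-valve sticking: 0.10 × 0.39 × (1 − 0.07) × 0.84 = 0.030467
  foundation looseness: 0.33 × 0.72 × (1 − 0.69) × 0.80 = 0.058925
  electrical fault: 0.57 × 0.22 × (1 − 0.37) × 0.66 = 0.052141
Marginal likelihood of the evidence = 0.14153.
P(control-valve sticking | evidence) = 0.030467 / 0.14153 ≈ 0.215
P(foundation looseness | evidence) = 0.058925 / 0.14153 ≈ 0.416
P(electrical fault | evidence) = 0.052141 / 0.14153 ≈ 0.368

0.215, 0.416, 0.368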